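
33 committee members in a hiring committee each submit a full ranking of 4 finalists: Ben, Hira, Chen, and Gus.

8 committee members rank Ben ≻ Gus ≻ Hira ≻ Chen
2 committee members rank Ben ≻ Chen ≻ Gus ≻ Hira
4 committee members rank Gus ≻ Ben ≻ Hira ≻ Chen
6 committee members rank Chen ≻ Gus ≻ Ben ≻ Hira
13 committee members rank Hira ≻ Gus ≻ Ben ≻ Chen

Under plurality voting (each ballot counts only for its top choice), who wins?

Hira

First-place vote totals:
  Ben: 10
  Hira: 13
  Chen: 6
  Gus: 4
Hira has the most first-place votes.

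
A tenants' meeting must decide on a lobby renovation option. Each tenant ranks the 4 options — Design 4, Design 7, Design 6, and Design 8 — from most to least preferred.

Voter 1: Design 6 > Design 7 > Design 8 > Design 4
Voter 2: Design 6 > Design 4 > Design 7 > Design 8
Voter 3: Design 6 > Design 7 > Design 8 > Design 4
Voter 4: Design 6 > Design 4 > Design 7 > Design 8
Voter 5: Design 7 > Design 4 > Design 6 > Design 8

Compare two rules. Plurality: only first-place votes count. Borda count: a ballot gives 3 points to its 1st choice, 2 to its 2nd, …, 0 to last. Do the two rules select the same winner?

Plurality first-place counts: Design 4 0, Design 7 1, Design 6 4, Design 8 0 → Design 6.
Borda totals: Design 4 6, Design 7 9, Design 6 13, Design 8 2 → Design 6.
The two rules agree on Design 6.

Yes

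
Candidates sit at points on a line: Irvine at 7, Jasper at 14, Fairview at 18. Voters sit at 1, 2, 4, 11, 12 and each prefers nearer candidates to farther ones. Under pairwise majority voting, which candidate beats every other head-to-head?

Irvine

With single-peaked preferences on a line, the Condorcet winner is the candidate closest to the median voter.
The median voter (position 4) is closest to Irvine at 7.
Check: Irvine vs Jasper — voters closer to Irvine: 3 of 5.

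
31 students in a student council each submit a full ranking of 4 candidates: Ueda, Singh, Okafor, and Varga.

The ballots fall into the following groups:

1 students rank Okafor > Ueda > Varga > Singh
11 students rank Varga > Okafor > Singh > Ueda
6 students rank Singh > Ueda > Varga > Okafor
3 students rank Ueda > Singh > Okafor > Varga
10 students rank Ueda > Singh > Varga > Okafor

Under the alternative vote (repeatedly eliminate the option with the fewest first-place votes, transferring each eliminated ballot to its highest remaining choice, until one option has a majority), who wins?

Ueda

Round 1: Ueda 13, Varga 11, Singh 6, Okafor 1. Okafor has the fewest and is eliminated.
Round 2: Ueda 14, Varga 11, Singh 6. Singh has the fewest and is eliminated.
Round 3: Ueda 20, Varga 11. Ueda has a majority.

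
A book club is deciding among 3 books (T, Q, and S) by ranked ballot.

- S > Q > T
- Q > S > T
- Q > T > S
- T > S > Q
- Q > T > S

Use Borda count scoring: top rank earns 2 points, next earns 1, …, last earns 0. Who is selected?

Q

Borda scores:
  T: 0 + 0 + 1 + 2 + 1 = 4
  Q: 1 + 2 + 2 + 0 + 2 = 7
  S: 2 + 1 + 0 + 1 + 0 = 4
Q has the highest total.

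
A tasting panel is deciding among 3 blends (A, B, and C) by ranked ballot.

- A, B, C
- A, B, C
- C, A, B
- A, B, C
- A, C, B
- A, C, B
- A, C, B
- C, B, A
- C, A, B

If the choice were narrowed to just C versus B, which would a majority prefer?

Ballots ranking C above B: 6.
Ballots ranking B above C: 3.
C wins the head-to-head, 6–3.

C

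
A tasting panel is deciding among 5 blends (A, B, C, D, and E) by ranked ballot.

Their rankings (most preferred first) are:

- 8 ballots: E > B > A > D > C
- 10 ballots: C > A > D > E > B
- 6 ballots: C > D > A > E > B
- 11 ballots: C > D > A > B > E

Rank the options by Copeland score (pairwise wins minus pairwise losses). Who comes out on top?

Pairwise results:
  A vs B: A wins 27–8.
  A vs C: C wins 27–8.
  A vs D: A wins 18–17.
  A vs E: A wins 27–8.
  B vs C: C wins 27–8.
  B vs D: D wins 27–8.
  B vs E: E wins 24–11.
  C vs D: C wins 27–8.
  C vs E: C wins 27–8.
  D vs E: D wins 27–8.
Copeland scores (wins − losses):
  A: 3 − 1 = 2
  B: 0 − 4 = -4
  C: 4 − 0 = 4
  D: 2 − 2 = 0
  E: 1 − 3 = -2
C has the best Copeland score.

C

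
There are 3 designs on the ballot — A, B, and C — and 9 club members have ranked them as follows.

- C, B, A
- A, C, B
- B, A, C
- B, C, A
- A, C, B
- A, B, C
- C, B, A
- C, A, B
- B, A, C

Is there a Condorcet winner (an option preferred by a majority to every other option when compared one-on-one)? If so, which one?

There is no Condorcet winner

Head-to-head results (9 voters total):
A vs B: B wins 5–4.
A vs C: A wins 5–4.
B vs C: C wins 5–4.
No candidate beats all others: A beats C beats B beats A, a majority cycle.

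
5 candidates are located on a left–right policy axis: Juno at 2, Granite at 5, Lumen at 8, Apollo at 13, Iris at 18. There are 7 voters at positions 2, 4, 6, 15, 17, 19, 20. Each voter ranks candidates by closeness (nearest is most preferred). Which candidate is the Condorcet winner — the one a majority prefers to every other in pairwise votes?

With single-peaked preferences on a line, the Condorcet winner is the candidate closest to the median voter.
The median voter (position 15) is closest to Apollo at 13.
Check: Apollo vs Granite — voters closer to Apollo: 4 of 7.

Apollo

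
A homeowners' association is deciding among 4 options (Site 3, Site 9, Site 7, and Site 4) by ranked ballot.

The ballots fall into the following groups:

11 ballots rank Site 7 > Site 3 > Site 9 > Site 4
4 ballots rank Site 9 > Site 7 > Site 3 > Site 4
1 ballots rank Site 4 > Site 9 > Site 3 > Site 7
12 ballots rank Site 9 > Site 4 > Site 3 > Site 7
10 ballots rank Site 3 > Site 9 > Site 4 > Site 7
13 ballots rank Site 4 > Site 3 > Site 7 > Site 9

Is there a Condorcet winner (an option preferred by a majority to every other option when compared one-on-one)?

Head-to-head results (51 voters total):
Site 3 vs Site 9: Site 3 wins 34–17.
Site 3 vs Site 7: Site 3 wins 36–15.
Site 3 vs Site 4: Site 4 wins 26–25.
Site 9 vs Site 7: Site 9 wins 27–24.
Site 9 vs Site 4: Site 9 wins 37–14.
Site 7 vs Site 4: Site 4 wins 36–15.
No candidate beats all others: Site 3 beats Site 9 beats Site 4 beats Site 3, a majority cycle.

No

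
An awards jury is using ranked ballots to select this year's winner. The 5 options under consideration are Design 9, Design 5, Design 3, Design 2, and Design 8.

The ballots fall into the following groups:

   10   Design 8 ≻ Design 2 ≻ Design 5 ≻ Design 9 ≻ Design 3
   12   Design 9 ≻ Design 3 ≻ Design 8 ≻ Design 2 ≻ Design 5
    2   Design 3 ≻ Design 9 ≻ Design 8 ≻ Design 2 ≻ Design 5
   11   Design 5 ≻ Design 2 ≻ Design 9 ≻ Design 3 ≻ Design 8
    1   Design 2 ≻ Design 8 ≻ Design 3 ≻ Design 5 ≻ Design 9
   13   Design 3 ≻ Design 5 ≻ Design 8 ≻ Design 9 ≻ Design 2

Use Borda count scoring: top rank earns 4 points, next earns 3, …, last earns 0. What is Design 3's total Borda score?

Borda scores:
  Design 9: 10·1 + 12·4 + 2·3 + 11·2 + 0 + 13·1 = 99
  Design 5: 10·2 + 12·0 + 2·0 + 11·4 + 1 + 13·3 = 104
  Design 3: 10·0 + 12·3 + 2·4 + 11·1 + 2 + 13·4 = 109
  Design 2: 10·3 + 12·1 + 2·1 + 11·3 + 4 + 13·0 = 81
  Design 8: 10·4 + 12·2 + 2·2 + 11·0 + 3 + 13·2 = 97

109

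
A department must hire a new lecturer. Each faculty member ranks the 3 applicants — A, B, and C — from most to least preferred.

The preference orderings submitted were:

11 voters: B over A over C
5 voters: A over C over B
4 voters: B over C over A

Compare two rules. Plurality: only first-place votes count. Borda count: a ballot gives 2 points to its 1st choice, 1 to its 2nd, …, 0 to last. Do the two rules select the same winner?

Yes

Plurality first-place counts: A 5, B 15, C 0 → B.
Borda totals: A 21, B 30, C 9 → B.
The two rules agree on B.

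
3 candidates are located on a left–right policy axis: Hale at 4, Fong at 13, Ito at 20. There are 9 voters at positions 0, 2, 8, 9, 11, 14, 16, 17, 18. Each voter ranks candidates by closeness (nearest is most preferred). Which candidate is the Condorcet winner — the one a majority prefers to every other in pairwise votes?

With single-peaked preferences on a line, the Condorcet winner is the candidate closest to the median voter.
The median voter (position 11) is closest to Fong at 13.
Check: Fong vs Hale — voters closer to Fong: 6 of 9.

Fong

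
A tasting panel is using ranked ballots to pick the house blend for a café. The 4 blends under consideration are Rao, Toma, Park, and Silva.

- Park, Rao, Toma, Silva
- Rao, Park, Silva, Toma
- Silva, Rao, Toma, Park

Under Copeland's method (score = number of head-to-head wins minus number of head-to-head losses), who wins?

Rao

Pairwise results:
  Rao vs Toma: Rao wins 3–0.
  Rao vs Park: Rao wins 2–1.
  Rao vs Silva: Rao wins 2–1.
  Toma vs Park: Park wins 2–1.
  Toma vs Silva: Silva wins 2–1.
  Park vs Silva: Park wins 2–1.
Copeland scores (wins − losses):
  Rao: 3 − 0 = 3
  Toma: 0 − 3 = -3
  Park: 2 − 1 = 1
  Silva: 1 − 2 = -1
Rao has the best Copeland score.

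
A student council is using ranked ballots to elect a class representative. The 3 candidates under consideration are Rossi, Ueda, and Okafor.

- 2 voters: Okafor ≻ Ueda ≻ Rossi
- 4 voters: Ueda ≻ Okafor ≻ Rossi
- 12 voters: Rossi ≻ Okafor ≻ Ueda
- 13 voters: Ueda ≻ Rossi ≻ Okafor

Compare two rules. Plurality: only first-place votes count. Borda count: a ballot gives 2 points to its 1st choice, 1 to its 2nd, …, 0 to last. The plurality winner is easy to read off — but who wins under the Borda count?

Rossi

Plurality first-place counts: Rossi 12, Ueda 17, Okafor 2 → Ueda.
Borda totals: Rossi 37, Ueda 36, Okafor 20 → Rossi.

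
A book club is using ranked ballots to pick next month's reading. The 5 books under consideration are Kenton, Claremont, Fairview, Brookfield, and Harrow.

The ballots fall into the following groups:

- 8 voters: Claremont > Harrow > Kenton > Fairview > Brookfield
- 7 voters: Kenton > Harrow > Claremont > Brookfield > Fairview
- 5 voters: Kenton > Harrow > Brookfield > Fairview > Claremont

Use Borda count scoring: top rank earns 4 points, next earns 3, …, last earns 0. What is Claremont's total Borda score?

46

Borda scores:
  Kenton: 8·2 + 7·4 + 5·4 = 64
  Claremont: 8·4 + 7·2 + 5·0 = 46
  Fairview: 8·1 + 7·0 + 5·1 = 13
  Brookfield: 8·0 + 7·1 + 5·2 = 17
  Harrow: 8·3 + 7·3 + 5·3 = 60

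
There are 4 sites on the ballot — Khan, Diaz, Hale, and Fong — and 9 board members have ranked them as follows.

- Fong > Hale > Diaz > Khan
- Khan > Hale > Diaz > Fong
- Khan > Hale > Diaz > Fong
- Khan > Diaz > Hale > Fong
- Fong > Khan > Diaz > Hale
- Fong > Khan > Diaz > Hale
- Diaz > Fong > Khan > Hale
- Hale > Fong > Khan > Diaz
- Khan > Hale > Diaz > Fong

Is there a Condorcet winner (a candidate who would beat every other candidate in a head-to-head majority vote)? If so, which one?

Head-to-head results (9 voters total):
Khan vs Diaz: Khan wins 7–2.
Khan vs Hale: Khan wins 7–2.
Khan vs Fong: Fong wins 5–4.
Diaz vs Hale: Hale wins 5–4.
Diaz vs Fong: Diaz wins 5–4.
Hale vs Fong: Hale wins 5–4.
No candidate beats all others: Khan beats Diaz beats Fong beats Khan, a majority cycle.

There is no Condorcet winner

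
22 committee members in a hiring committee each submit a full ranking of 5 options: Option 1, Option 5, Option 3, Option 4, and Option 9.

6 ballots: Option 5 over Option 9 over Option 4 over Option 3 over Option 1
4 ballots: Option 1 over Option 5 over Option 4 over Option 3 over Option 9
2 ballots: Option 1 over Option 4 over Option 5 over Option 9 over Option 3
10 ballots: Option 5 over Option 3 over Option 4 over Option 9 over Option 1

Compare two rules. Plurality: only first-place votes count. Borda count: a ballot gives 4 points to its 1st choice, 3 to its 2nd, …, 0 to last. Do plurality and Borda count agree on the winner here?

Plurality first-place counts: Option 1 6, Option 5 16, Option 3 0, Option 4 0, Option 9 0 → Option 5.
Borda totals: Option 1 24, Option 5 80, Option 3 40, Option 4 46, Option 9 30 → Option 5.
The two rules agree on Option 5.

Yes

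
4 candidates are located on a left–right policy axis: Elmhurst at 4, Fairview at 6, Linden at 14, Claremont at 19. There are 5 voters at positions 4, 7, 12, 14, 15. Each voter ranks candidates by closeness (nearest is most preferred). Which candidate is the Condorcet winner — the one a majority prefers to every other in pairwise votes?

With single-peaked preferences on a line, the Condorcet winner is the candidate closest to the median voter.
The median voter (position 12) is closest to Linden at 14.
Check: Linden vs Claremont — voters closer to Linden: 5 of 5.

Linden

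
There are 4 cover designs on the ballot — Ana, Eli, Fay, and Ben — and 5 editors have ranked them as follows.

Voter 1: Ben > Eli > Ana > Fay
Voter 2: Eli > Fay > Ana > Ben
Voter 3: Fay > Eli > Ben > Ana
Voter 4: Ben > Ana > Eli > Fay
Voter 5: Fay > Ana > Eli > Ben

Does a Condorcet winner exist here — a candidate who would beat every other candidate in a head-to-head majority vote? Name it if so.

Head-to-head results (5 voters total):
Ana vs Eli: Eli wins 3–2.
Ana vs Fay: Fay wins 3–2.
Ana vs Ben: Ben wins 3–2.
Eli vs Fay: Eli wins 3–2.
Eli vs Ben: Eli wins 3–2.
Fay vs Ben: Fay wins 3–2.
Eli beats each rival — Ana (3–2), Fay (3–2), Ben (3–2) — so Eli is the Condorcet winner.

Eli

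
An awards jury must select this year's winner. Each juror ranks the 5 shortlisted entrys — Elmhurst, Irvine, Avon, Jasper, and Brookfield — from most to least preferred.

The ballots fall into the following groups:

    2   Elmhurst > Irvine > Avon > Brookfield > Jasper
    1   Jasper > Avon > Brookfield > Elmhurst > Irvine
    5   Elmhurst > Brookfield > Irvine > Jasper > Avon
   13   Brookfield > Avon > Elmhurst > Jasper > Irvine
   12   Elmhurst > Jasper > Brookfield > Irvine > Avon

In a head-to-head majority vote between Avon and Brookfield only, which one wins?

Brookfield

Ballots ranking Avon above Brookfield: 2+1 = 3.
Ballots ranking Brookfield above Avon: 5+13+12 = 30.
Brookfield wins the head-to-head, 30–3.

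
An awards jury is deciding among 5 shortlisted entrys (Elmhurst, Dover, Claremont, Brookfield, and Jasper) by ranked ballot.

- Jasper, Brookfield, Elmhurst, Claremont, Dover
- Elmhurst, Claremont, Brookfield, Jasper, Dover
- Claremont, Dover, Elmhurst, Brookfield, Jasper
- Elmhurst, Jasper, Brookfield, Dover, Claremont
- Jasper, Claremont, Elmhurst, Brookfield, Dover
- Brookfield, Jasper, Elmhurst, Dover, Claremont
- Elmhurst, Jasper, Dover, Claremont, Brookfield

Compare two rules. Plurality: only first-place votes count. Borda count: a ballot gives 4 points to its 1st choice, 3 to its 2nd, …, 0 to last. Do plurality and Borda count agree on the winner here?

Yes

Plurality first-place counts: Elmhurst 3, Dover 0, Claremont 1, Brookfield 1, Jasper 2 → Elmhurst.
Borda totals: Elmhurst 20, Dover 7, Claremont 12, Brookfield 13, Jasper 18 → Elmhurst.
The two rules agree on Elmhurst.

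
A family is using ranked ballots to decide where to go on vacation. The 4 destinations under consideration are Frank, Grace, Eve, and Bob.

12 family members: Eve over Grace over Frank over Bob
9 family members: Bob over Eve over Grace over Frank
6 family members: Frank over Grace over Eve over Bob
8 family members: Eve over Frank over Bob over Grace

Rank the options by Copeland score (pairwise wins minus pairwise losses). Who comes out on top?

Pairwise results:
  Frank vs Grace: Grace wins 21–14.
  Frank vs Eve: Eve wins 29–6.
  Frank vs Bob: Frank wins 26–9.
  Grace vs Eve: Eve wins 29–6.
  Grace vs Bob: Grace wins 18–17.
  Eve vs Bob: Eve wins 26–9.
Copeland scores (wins − losses):
  Frank: 1 − 2 = -1
  Grace: 2 − 1 = 1
  Eve: 3 − 0 = 3
  Bob: 0 − 3 = -3
Eve has the best Copeland score.

Eve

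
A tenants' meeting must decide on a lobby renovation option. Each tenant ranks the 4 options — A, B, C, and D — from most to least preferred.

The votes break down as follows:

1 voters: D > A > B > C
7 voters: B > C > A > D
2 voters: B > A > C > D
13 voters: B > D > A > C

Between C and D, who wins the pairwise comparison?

Ballots ranking C above D: 7+2 = 9.
Ballots ranking D above C: 1+13 = 14.
D wins the head-to-head, 14–9.

D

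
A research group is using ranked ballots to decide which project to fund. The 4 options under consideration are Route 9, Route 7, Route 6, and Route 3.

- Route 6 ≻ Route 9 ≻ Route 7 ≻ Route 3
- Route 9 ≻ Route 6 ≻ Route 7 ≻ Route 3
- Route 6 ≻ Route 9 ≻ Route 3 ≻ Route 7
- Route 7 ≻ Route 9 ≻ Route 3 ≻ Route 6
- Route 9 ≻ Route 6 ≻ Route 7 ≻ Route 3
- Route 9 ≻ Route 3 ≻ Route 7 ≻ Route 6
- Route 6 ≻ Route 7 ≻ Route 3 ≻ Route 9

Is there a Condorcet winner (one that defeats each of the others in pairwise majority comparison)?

Head-to-head results (7 voters total):
Route 9 vs Route 7: Route 9 wins 5–2.
Route 9 vs Route 6: Route 9 wins 4–3.
Route 9 vs Route 3: Route 9 wins 6–1.
Route 7 vs Route 6: Route 6 wins 5–2.
Route 7 vs Route 3: Route 7 wins 5–2.
Route 6 vs Route 3: Route 6 wins 5–2.
Route 9 beats each rival — Route 7 (5–2), Route 6 (4–3), Route 3 (6–1) — so Route 9 is the Condorcet winner.

Yes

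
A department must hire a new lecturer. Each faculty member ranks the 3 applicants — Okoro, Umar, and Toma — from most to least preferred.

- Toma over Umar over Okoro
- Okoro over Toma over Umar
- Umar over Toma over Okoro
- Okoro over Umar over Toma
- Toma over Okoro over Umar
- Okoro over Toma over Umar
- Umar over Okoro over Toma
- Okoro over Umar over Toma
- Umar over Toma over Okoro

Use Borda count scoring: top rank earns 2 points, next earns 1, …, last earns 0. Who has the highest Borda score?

Okoro

Borda scores:
  Okoro: 0 + 2 + 0 + 2 + 1 + 2 + 1 + 2 + 0 = 10
  Umar: 1 + 0 + 2 + 1 + 0 + 0 + 2 + 1 + 2 = 9
  Toma: 2 + 1 + 1 + 0 + 2 + 1 + 0 + 0 + 1 = 8
Okoro has the highest total.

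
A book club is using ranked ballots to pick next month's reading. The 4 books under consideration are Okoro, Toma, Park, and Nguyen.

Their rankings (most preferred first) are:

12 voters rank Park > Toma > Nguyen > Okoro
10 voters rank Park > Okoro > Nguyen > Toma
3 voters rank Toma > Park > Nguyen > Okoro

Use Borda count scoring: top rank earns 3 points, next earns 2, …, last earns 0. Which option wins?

Park

Borda scores:
  Okoro: 12·0 + 10·2 + 3·0 = 20
  Toma: 12·2 + 10·0 + 3·3 = 33
  Park: 12·3 + 10·3 + 3·2 = 72
  Nguyen: 12·1 + 10·1 + 3·1 = 25
Park has the highest total.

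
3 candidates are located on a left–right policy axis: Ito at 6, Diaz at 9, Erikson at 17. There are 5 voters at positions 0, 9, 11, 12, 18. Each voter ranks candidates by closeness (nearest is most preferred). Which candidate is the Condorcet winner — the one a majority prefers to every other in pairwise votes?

Diaz

With single-peaked preferences on a line, the Condorcet winner is the candidate closest to the median voter.
The median voter (position 11) is closest to Diaz at 9.
Check: Diaz vs Erikson — voters closer to Diaz: 4 of 5.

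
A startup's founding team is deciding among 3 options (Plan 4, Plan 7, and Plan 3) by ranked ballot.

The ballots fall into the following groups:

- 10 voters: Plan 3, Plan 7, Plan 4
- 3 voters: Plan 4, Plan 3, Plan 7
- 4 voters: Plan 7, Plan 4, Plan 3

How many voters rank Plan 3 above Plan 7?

Ballots ranking Plan 3 above Plan 7: 10+3 = 13.
Ballots ranking Plan 7 above Plan 3: 4.
So 13 of 17 voters prefer Plan 3 to Plan 7.

13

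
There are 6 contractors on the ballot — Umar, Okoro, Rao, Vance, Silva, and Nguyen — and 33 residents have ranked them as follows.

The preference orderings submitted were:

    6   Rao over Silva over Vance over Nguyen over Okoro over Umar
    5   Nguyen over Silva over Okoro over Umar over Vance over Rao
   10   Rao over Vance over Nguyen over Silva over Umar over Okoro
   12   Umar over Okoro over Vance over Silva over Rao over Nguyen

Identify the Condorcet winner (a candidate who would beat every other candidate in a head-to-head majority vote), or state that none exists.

None — there is no Condorcet winner

Head-to-head results (33 voters total):
Umar vs Okoro: Umar wins 22–11.
Umar vs Rao: Umar wins 17–16.
Umar vs Vance: Umar wins 17–16.
Umar vs Silva: Silva wins 21–12.
Umar vs Nguyen: Nguyen wins 21–12.
Okoro vs Rao: Okoro wins 17–16.
Okoro vs Vance: Okoro wins 17–16.
Okoro vs Silva: Silva wins 21–12.
Okoro vs Nguyen: Nguyen wins 21–12.
Rao vs Vance: Vance wins 17–16.
Rao vs Silva: Silva wins 17–16.
Rao vs Nguyen: Rao wins 28–5.
Vance vs Silva: Vance wins 22–11.
Vance vs Nguyen: Vance wins 28–5.
Silva vs Nguyen: Silva wins 18–15.
No candidate beats all others: Umar beats Rao beats Nguyen beats Umar, a majority cycle.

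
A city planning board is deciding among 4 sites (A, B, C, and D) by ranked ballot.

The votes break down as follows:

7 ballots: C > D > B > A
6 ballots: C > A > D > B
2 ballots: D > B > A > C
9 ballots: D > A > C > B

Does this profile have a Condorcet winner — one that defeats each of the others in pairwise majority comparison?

Yes

Head-to-head results (24 voters total):
A vs B: A wins 15–9.
A vs C: C wins 13–11.
A vs D: D wins 18–6.
B vs C: C wins 22–2.
B vs D: D wins 24–0.
C vs D: C wins 13–11.
C beats each rival — A (13–11), B (22–2), D (13–11) — so C is the Condorcet winner.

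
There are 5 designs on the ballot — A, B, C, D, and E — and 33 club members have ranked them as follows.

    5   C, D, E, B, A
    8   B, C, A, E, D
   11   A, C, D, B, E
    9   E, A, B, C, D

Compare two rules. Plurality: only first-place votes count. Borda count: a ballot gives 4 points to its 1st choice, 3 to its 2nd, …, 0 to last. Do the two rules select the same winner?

Yes

Plurality first-place counts: A 11, B 8, C 5, D 0, E 9 → A.
Borda totals: A 87, B 66, C 86, D 37, E 54 → A.
The two rules agree on A.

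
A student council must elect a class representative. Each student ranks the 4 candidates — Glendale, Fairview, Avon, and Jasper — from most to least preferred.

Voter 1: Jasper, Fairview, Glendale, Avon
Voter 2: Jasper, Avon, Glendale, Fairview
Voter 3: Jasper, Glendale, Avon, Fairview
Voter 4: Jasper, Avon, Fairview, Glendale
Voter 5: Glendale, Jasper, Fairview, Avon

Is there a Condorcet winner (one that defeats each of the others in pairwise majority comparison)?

Yes

Head-to-head results (5 voters total):
Glendale vs Fairview: Glendale wins 3–2.
Glendale vs Avon: Glendale wins 3–2.
Glendale vs Jasper: Jasper wins 4–1.
Fairview vs Avon: Avon wins 3–2.
Fairview vs Jasper: Jasper wins 5–0.
Avon vs Jasper: Jasper wins 5–0.
Jasper beats each rival — Glendale (4–1), Fairview (5–0), Avon (5–0) — so Jasper is the Condorcet winner.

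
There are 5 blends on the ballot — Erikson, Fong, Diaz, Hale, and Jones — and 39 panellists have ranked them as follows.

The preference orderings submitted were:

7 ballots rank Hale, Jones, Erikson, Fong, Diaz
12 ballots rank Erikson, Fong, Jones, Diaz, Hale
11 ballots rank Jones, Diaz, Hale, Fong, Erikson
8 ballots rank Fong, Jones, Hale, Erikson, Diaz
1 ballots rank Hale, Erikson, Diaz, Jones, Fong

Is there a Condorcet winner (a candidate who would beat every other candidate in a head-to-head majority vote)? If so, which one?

There is no Condorcet winner

Head-to-head results (39 voters total):
Erikson vs Fong: Erikson wins 20–19.
Erikson vs Diaz: Erikson wins 28–11.
Erikson vs Hale: Hale wins 27–12.
Erikson vs Jones: Jones wins 26–13.
Fong vs Diaz: Fong wins 27–12.
Fong vs Hale: Fong wins 20–19.
Fong vs Jones: Fong wins 20–19.
Diaz vs Hale: Diaz wins 23–16.
Diaz vs Jones: Jones wins 38–1.
Hale vs Jones: Jones wins 31–8.
No candidate beats all others: Erikson beats Fong beats Hale beats Erikson, a majority cycle.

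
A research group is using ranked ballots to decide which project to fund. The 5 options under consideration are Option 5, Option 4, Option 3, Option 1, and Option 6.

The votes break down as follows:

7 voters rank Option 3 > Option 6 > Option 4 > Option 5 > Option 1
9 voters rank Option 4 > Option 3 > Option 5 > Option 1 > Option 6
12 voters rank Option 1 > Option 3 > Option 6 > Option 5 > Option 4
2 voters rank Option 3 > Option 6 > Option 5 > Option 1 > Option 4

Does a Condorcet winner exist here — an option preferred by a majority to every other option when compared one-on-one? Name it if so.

Option 3

Head-to-head results (30 voters total):
Option 5 vs Option 4: Option 4 wins 16–14.
Option 5 vs Option 3: Option 3 wins 30–0.
Option 5 vs Option 1: Option 5 wins 18–12.
Option 5 vs Option 6: Option 6 wins 21–9.
Option 4 vs Option 3: Option 3 wins 21–9.
Option 4 vs Option 1: Option 4 wins 16–14.
Option 4 vs Option 6: Option 6 wins 21–9.
Option 3 vs Option 1: Option 3 wins 18–12.
Option 3 vs Option 6: Option 3 wins 30–0.
Option 1 vs Option 6: Option 1 wins 21–9.
Option 3 beats each rival — Option 5 (30–0), Option 4 (21–9), Option 1 (18–12), Option 6 (30–0) — so Option 3 is the Condorcet winner.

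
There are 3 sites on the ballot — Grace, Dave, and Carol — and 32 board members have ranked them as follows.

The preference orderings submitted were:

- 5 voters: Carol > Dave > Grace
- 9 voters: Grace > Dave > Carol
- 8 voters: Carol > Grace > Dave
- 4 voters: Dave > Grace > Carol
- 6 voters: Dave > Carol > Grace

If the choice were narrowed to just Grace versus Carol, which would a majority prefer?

Carol

Ballots ranking Grace above Carol: 9+4 = 13.
Ballots ranking Carol above Grace: 5+8+6 = 19.
Carol wins the head-to-head, 19–13.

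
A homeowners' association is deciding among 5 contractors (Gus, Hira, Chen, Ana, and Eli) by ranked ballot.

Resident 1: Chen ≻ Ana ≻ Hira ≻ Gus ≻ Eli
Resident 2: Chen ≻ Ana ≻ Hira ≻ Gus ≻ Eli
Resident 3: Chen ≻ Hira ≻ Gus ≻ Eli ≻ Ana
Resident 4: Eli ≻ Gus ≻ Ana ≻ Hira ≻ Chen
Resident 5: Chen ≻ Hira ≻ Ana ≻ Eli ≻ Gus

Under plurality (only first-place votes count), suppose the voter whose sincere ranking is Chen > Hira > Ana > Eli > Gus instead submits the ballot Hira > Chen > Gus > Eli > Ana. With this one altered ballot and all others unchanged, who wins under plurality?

First-place totals with the altered ballot: Gus 0, Hira 1, Chen 3, Ana 0, Eli 1.
The winner is unchanged: still Chen.

Chen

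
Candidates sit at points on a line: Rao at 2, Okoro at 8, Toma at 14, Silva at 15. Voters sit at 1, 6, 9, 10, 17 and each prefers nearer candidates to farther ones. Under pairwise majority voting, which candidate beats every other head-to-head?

Okoro

With single-peaked preferences on a line, the Condorcet winner is the candidate closest to the median voter.
The median voter (position 9) is closest to Okoro at 8.
Check: Okoro vs Silva — voters closer to Okoro: 4 of 5.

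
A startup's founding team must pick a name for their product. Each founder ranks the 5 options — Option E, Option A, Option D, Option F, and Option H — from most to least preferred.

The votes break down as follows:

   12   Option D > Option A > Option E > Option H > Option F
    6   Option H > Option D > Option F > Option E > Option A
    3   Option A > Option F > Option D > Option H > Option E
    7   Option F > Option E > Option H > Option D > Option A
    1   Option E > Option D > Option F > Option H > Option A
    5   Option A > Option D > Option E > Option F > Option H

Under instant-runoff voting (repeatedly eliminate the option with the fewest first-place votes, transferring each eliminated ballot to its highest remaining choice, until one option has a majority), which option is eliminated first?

Option E

Round 1: Option D 12, Option A 8, Option F 7, Option H 6, Option E 1. Option E has the fewest and is eliminated.
Round 2: Option D 13, Option A 8, Option F 7, Option H 6. Option H has the fewest and is eliminated.
Round 3: Option D 19, Option A 8, Option F 7. Option D has a majority.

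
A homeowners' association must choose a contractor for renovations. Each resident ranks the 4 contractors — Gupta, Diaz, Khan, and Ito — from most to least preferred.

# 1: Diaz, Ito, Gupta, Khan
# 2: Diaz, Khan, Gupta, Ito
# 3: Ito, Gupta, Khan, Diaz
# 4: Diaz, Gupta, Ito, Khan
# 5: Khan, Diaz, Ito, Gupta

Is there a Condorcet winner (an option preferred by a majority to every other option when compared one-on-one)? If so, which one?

Diaz

Head-to-head results (5 voters total):
Gupta vs Diaz: Diaz wins 4–1.
Gupta vs Khan: Gupta wins 3–2.
Gupta vs Ito: Ito wins 3–2.
Diaz vs Khan: Diaz wins 3–2.
Diaz vs Ito: Diaz wins 4–1.
Khan vs Ito: Ito wins 3–2.
Diaz beats each rival — Gupta (4–1), Khan (3–2), Ito (4–1) — so Diaz is the Condorcet winner.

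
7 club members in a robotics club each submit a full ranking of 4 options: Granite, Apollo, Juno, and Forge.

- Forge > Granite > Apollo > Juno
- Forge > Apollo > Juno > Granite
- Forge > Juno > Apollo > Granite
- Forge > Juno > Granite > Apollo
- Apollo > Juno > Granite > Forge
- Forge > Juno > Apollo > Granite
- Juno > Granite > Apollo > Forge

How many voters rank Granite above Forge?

2

Ballots ranking Granite above Forge: 2.
Ballots ranking Forge above Granite: 5.
So 2 of 7 voters prefer Granite to Forge.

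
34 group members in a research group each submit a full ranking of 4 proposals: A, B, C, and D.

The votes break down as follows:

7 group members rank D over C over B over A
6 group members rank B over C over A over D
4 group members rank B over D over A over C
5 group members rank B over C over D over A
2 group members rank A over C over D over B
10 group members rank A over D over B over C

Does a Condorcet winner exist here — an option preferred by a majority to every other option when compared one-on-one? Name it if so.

There is no Condorcet winner

Head-to-head results (34 voters total):
A vs B: B wins 22–12.
A vs C: C wins 18–16.
A vs D: A wins 18–16.
B vs C: B wins 25–9.
B vs D: D wins 19–15.
C vs D: D wins 21–13.
No candidate beats all others: A beats D beats B beats A, a majority cycle.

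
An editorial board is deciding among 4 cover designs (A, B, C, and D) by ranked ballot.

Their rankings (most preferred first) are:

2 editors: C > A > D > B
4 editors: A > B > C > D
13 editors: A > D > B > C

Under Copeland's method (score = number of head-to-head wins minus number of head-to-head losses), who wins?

Pairwise results:
  A vs B: A wins 19–0.
  A vs C: A wins 17–2.
  A vs D: A wins 19–0.
  B vs C: B wins 17–2.
  B vs D: D wins 15–4.
  C vs D: D wins 13–6.
Copeland scores (wins − losses):
  A: 3 − 0 = 3
  B: 1 − 2 = -1
  C: 0 − 3 = -3
  D: 2 − 1 = 1
A has the best Copeland score.

A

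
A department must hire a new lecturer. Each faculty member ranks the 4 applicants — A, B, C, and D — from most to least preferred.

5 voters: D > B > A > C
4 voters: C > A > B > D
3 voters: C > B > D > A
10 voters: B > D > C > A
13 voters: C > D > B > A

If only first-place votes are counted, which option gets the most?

C

First-place vote totals:
  A: 0
  B: 10
  C: 20
  D: 5
C has the most first-place votes.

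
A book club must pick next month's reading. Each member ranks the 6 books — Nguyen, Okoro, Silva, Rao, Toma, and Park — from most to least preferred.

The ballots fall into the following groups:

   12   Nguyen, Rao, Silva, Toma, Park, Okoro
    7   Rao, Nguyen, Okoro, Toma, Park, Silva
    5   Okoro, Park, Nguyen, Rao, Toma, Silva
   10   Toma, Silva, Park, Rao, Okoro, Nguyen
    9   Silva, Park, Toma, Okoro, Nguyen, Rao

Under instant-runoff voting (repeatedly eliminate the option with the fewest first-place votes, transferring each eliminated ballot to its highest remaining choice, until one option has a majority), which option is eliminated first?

Round 1: Nguyen 12, Toma 10, Silva 9, Rao 7, Okoro 5, Park 0. Park has the fewest and is eliminated.
Round 2: Nguyen 12, Toma 10, Silva 9, Rao 7, Okoro 5. Okoro has the fewest and is eliminated.
Round 3: Nguyen 17, Toma 10, Silva 9, Rao 7. Rao has the fewest and is eliminated.
Round 4: Nguyen 24, Toma 10, Silva 9. Nguyen has a majority.

Park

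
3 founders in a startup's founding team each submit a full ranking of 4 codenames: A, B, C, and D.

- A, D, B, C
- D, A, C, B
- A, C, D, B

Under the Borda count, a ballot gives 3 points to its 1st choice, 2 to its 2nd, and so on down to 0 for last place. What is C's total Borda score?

Borda scores:
  A: 3 + 2 + 3 = 8
  B: 1 + 0 + 0 = 1
  C: 0 + 1 + 2 = 3
  D: 2 + 3 + 1 = 6

3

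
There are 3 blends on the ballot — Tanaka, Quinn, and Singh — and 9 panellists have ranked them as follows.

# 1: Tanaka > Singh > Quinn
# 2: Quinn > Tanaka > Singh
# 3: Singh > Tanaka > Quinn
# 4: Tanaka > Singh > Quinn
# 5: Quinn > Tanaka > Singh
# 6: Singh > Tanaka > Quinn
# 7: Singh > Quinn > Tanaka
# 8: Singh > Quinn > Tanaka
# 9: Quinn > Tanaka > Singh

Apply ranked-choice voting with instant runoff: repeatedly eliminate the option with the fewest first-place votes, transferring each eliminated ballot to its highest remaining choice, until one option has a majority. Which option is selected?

Singh

Round 1: Singh 4, Quinn 3, Tanaka 2. Tanaka has the fewest and is eliminated.
Round 2: Singh 6, Quinn 3. Singh has a majority.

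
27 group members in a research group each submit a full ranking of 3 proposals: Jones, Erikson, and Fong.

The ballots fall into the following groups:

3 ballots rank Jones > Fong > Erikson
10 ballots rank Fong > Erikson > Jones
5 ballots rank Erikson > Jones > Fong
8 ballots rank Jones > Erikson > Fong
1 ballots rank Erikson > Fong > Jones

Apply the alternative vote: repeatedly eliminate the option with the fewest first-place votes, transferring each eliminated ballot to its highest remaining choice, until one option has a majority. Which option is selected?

Round 1: Jones 11, Fong 10, Erikson 6. Erikson has the fewest and is eliminated.
Round 2: Jones 16, Fong 11. Jones has a majority.

Jones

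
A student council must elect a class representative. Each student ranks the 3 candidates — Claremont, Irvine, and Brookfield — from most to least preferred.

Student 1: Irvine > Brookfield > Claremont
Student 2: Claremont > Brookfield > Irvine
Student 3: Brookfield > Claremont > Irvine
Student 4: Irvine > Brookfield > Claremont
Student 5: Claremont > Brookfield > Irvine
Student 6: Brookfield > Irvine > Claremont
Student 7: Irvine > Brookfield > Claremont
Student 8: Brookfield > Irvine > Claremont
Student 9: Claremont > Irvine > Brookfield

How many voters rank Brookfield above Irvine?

5

Ballots ranking Brookfield above Irvine: 5.
Ballots ranking Irvine above Brookfield: 4.
So 5 of 9 voters prefer Brookfield to Irvine.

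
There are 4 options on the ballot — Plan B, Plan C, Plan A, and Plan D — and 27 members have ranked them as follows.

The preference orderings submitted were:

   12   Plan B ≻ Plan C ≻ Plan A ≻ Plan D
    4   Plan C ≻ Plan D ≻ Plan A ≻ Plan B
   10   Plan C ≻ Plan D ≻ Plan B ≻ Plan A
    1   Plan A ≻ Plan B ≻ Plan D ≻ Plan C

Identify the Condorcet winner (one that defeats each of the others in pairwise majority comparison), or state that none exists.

Plan C

Head-to-head results (27 voters total):
Plan B vs Plan C: Plan C wins 14–13.
Plan B vs Plan A: Plan B wins 22–5.
Plan B vs Plan D: Plan D wins 14–13.
Plan C vs Plan A: Plan C wins 26–1.
Plan C vs Plan D: Plan C wins 26–1.
Plan A vs Plan D: Plan D wins 14–13.
Plan C beats each rival — Plan B (14–13), Plan A (26–1), Plan D (26–1) — so Plan C is the Condorcet winner.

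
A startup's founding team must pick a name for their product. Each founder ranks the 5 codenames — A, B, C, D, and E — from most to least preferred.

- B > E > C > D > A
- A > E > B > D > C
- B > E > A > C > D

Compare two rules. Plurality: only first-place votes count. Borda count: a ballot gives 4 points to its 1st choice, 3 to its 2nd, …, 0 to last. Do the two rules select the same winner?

Plurality first-place counts: A 1, B 2, C 0, D 0, E 0 → B.
Borda totals: A 6, B 10, C 3, D 2, E 9 → B.
The two rules agree on B.

Yes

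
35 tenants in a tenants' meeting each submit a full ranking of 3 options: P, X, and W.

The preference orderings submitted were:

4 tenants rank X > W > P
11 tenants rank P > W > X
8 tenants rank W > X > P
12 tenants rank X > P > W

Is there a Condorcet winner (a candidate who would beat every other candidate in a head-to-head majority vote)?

No

Head-to-head results (35 voters total):
P vs X: X wins 24–11.
P vs W: P wins 23–12.
X vs W: W wins 19–16.
No candidate beats all others: P beats W beats X beats P, a majority cycle.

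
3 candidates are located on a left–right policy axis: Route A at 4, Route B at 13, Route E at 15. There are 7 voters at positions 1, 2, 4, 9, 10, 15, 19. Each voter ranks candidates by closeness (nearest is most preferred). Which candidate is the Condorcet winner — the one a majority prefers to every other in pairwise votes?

Route B

With single-peaked preferences on a line, the Condorcet winner is the candidate closest to the median voter.
The median voter (position 9) is closest to Route B at 13.
Check: Route B vs Route E — voters closer to Route B: 5 of 7.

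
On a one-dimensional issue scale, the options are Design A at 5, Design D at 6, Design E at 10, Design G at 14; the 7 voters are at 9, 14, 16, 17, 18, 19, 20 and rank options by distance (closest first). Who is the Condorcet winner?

Design G

With single-peaked preferences on a line, the Condorcet winner is the candidate closest to the median voter.
The median voter (position 17) is closest to Design G at 14.
Check: Design G vs Design A — voters closer to Design G: 6 of 7.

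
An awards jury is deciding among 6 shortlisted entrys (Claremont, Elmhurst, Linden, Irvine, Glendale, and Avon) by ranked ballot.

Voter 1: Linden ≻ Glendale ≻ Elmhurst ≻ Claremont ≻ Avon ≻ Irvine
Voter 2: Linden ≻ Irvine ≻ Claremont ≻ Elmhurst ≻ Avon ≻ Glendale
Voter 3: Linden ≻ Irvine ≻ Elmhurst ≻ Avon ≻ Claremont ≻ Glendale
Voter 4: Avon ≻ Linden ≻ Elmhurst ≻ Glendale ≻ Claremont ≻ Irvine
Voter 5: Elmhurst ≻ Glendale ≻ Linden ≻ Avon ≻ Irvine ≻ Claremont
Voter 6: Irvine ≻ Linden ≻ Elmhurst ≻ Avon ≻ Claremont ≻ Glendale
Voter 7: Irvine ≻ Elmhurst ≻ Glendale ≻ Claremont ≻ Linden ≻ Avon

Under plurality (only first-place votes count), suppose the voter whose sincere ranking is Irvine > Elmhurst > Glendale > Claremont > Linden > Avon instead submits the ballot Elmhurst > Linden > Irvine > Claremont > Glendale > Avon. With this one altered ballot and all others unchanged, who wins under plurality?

First-place totals with the altered ballot: Claremont 0, Elmhurst 2, Linden 3, Irvine 1, Glendale 0, Avon 1.
The winner is unchanged: still Linden.

Linden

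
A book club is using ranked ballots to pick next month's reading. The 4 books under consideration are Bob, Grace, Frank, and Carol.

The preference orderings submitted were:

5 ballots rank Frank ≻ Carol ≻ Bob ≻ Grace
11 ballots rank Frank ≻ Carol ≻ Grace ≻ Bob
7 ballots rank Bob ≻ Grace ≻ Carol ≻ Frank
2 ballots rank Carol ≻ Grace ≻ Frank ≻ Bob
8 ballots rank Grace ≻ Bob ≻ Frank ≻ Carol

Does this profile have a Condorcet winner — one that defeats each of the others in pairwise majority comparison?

No

Head-to-head results (33 voters total):
Bob vs Grace: Grace wins 21–12.
Bob vs Frank: Frank wins 18–15.
Bob vs Carol: Carol wins 18–15.
Grace vs Frank: Grace wins 17–16.
Grace vs Carol: Carol wins 18–15.
Frank vs Carol: Frank wins 24–9.
No candidate beats all others: Grace beats Frank beats Carol beats Grace, a majority cycle.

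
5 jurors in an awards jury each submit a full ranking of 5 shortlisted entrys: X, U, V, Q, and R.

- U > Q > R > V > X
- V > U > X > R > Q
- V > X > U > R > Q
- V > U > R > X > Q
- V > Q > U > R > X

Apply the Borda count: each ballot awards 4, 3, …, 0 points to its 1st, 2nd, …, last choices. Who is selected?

V

Borda scores:
  X: 0 + 2 + 3 + 1 + 0 = 6
  U: 4 + 3 + 2 + 3 + 2 = 14
  V: 1 + 4 + 4 + 4 + 4 = 17
  Q: 3 + 0 + 0 + 0 + 3 = 6
  R: 2 + 1 + 1 + 2 + 1 = 7
V has the highest total.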